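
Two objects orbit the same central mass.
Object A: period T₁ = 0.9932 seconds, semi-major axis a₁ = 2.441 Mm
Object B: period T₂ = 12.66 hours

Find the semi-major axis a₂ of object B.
T₁ = 0.9932 seconds
T₂ = 12.66 hours = 45576 s
a₁ = 2.441 Mm = 2.441 × 10^6 m
Kepler's third law: (T₂/T₁)² = (a₂/a₁)³  ⇒  a₂ = a₁ (T₂/T₁)^(2/3)
T₂/T₁ = 45888
(T₂/T₁)^(2/3) = 1281.74
a₂ = 2.441 × 10^6 m × 1281.74 = 3.12873 × 10^9 m ≈ 3.129 Gm

Final answer: a₂ = 3.129 Gm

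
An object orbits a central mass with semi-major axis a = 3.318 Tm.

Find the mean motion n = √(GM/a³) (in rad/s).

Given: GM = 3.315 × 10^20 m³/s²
a = 3.318 Tm = 3.318 × 10^12 m
GM = 3.315 × 10^20 m³/s²
a³ = 3.65283 × 10^37 m³
GM/a³ = (3.315 × 10^20) / (3.65283 × 10^37) = 9.07516 × 10^-18 s⁻²
n = √(GM/a³) = 3.0125 × 10^-9 rad/s ≈ 3.013 × 10^-9 rad/s

Final answer: n = 3.013 × 10^-9 rad/s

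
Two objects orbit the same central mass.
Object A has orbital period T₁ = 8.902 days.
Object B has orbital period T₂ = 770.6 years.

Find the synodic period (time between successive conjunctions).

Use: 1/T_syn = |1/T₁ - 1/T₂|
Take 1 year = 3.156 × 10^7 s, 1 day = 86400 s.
T₁ = 8.902 days = 769133 s
T₂ = 770.6 years = 2.43201 × 10^10 s
1/T₁ = 1.30017 × 10^-6 s⁻¹
1/T₂ = 4.11182 × 10^-11 s⁻¹
|1/T₁ − 1/T₂| = 1.30012 × 10^-6 s⁻¹
T_syn = 1 / |1/T₁ − 1/T₂| = 769157 s ≈ 8.902 days

Final answer: T_syn = 8.902 days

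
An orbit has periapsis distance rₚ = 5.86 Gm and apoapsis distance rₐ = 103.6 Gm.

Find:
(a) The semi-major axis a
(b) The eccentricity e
rₚ = 5.86 Gm = 5.86 × 10^9 m
rₐ = 103.6 Gm = 1.036 × 10^11 m
(a) a = (rₚ + rₐ)/2 = 5.473 × 10^10 m ≈ 54.73 Gm
(b) e = (rₐ − rₚ)/(rₐ + rₚ) = (9.774 × 10^10) / (1.0946 × 10^11) = 0.892929

Final answer:
(a) a = 54.73 Gm
(b) e = 0.8929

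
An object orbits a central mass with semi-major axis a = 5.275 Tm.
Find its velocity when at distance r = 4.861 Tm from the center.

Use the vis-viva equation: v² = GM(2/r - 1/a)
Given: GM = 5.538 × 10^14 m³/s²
a = 5.275 Tm = 5.275 × 10^12 m
r = 4.861 Tm = 4.861 × 10^12 m
GM = 5.538 × 10^14 m³/s²
2/r − 1/a = 4.11438 × 10^-13 − 1.89573 × 10^-13 = 2.21865 × 10^-13 m⁻¹
v² = GM (2/r − 1/a) = 122.869 m²/s²
v = 11.0846 m/s ≈ 11.08 m/s

Final answer: 11.08 m/s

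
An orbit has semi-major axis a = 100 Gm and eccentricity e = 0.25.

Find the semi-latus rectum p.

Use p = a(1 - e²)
a = 100 Gm = 1 × 10^11 m
e = 0.25,  e² = 0.0625,  1 − e² = 0.9375
p = a(1 − e²) = 1 × 10^11 m × 0.9375 = 9.375 × 10^10 m ≈ 93.75 Gm

Final answer: p = 93.75 Gm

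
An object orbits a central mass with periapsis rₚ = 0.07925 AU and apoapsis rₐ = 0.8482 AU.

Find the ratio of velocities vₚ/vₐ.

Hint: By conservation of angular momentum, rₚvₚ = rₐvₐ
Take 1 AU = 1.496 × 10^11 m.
rₚ = 0.07925 AU = 1.18558 × 10^10 m
rₐ = 0.8482 AU = 1.26891 × 10^11 m
rₚvₚ = rₐvₐ  ⇒  vₚ/vₐ = rₐ/rₚ
vₚ/vₐ = (1.26891 × 10^11) / (1.18558 × 10^10) = 10.7028

Final answer: vₚ/vₐ = 10.7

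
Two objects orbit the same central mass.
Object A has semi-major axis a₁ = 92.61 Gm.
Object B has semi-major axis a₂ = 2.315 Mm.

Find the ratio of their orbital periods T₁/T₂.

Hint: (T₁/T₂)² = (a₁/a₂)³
a₁ = 92.61 Gm = 9.261 × 10^10 m
a₂ = 2.315 Mm = 2.315 × 10^6 m
a₁/a₂ = 40004.3
T₁/T₂ = (a₁/a₂)^(3/2) = (40004.3)^1.5 = 8.0013 × 10^6

Final answer: T₁/T₂ = 8.001 × 10^6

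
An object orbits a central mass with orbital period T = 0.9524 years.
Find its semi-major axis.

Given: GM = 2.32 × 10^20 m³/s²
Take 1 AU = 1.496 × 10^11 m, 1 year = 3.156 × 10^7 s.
T = 0.9524 years = 3.00577 × 10^7 s
GM = 2.32 × 10^20 m³/s²
Kepler's third law: a³ = GM T² / (4π²)
T² = 9.03468 × 10^14 s²
a³ = (2.32 × 10^20) × (9.03468 × 10^14) / (4π²) = 5.30935 × 10^33 m³
a = (a³)^(1/3) = 1.74454 × 10^11 m ≈ 1.166 AU

Final answer: 1.166 AU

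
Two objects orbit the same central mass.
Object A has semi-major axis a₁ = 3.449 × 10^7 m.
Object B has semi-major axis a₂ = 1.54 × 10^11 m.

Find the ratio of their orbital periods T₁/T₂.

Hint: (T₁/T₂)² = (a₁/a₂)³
a₁ = 3.449 × 10^7 m
a₂ = 1.54 × 10^11 m
a₁/a₂ = 0.000223961
T₁/T₂ = (a₁/a₂)^(3/2) = (0.000223961)^1.5 = 3.35165 × 10^-6

Final answer: T₁/T₂ = 3.352 × 10^-6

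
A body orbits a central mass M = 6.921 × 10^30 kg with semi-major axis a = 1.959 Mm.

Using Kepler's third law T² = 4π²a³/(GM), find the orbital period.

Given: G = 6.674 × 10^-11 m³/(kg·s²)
M = 6.921 × 10^30 kg
GM = G × M = 6.674 × 10^-11 × 6.921 × 10^30 = 4.61908 × 10^20 m³/s²
a = 1.959 Mm = 1.959 × 10^6 m
a³ = 7.51802 × 10^18 m³
T = 2π √(a³/GM) = 2π √((7.51802 × 10^18) / (4.61908 × 10^20)) = 2π × 0.127578 s
T = 0.801593 s ≈ 0.8016 seconds

Final answer: 0.8016 seconds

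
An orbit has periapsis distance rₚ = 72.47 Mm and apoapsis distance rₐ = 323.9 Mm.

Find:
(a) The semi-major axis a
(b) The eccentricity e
rₚ = 72.47 Mm = 7.247 × 10^7 m
rₐ = 323.9 Mm = 3.239 × 10^8 m
(a) a = (rₚ + rₐ)/2 = 1.98185 × 10^8 m ≈ 198.2 Mm
(b) e = (rₐ − rₚ)/(rₐ + rₚ) = (2.5143 × 10^8) / (3.9637 × 10^8) = 0.634332

Final answer:
(a) a = 198.2 Mm
(b) e = 0.6343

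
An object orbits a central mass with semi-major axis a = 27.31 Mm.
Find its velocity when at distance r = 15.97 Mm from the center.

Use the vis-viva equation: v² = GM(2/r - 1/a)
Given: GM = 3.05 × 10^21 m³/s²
a = 27.31 Mm = 2.731 × 10^7 m
r = 15.97 Mm = 1.597 × 10^7 m
GM = 3.05 × 10^21 m³/s²
2/r − 1/a = 1.25235 × 10^-7 − 3.66166 × 10^-8 = 8.86182 × 10^-8 m⁻¹
v² = GM (2/r − 1/a) = 2.70285 × 10^14 m²/s²
v = 1.64404 × 10^7 m/s ≈ 1.644 × 10^4 km/s

Final answer: 1.644 × 10^4 km/s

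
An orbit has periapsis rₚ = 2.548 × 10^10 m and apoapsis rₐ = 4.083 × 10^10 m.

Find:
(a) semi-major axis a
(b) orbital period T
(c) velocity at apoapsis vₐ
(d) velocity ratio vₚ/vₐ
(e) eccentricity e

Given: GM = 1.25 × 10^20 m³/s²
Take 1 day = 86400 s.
rₚ = 2.548 × 10^10 m
rₐ = 4.083 × 10^10 m
GM = 1.25 × 10^20 m³/s²
a = (rₚ + rₐ)/2 = 3.3155 × 10^10 m
e = (rₐ − rₚ)/(rₐ + rₚ) = (1.535 × 10^10) / (6.631 × 10^10) = 0.231488
(a) a = 3.3155 × 10^10 m ≈ 3.316 × 10^10 m
(b) a³ = 3.64458 × 10^31 m³;  T = 2π √(a³/GM) = 2π × 539969 s = 3.39272 × 10^6 s ≈ 39.27 days
(c) vₐ² = GM (2/rₐ − 1/a) = 1.25 × 10^20 × (4.89836 × 10^-11 − 3.01614 × 10^-11) = 2.35278 × 10^9 m²/s²;  vₐ = 48505.4 m/s ≈ 48.51 km/s
(d) vₚ/vₐ = rₐ/rₚ (angular momentum) = (4.083 × 10^10) / (2.548 × 10^10) = 1.60243 ≈ 1.602
(e) e = 0.231488 ≈ 0.2315

Final answer:
(a) semi-major axis a = 3.316 × 10^10 m
(b) orbital period T = 39.27 days
(c) velocity at apoapsis vₐ = 48.51 km/s
(d) velocity ratio vₚ/vₐ = 1.602
(e) eccentricity e = 0.2315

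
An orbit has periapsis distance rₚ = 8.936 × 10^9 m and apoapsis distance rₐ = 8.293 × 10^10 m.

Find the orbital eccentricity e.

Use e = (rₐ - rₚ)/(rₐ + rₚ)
rₚ = 8.936 × 10^9 m
rₐ = 8.293 × 10^10 m
rₐ − rₚ = 7.3994 × 10^10 m
rₐ + rₚ = 9.1866 × 10^10 m
e = (rₐ − rₚ)/(rₐ + rₚ) = 0.805456

Final answer: e = 0.8055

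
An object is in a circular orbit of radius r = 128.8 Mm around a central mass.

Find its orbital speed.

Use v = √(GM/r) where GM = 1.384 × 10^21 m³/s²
r = 128.8 Mm = 1.288 × 10^8 m
GM = 1.384 × 10^21 m³/s²
GM/r = (1.384 × 10^21) / (1.288 × 10^8) = 1.07453 × 10^13 m²/s²
v = √(GM/r) = 3.27801 × 10^6 m/s ≈ 3278 km/s

Final answer: 3278 km/s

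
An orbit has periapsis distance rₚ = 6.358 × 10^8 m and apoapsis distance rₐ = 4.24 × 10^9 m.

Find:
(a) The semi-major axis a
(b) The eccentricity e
rₚ = 6.358 × 10^8 m
rₐ = 4.24 × 10^9 m
(a) a = (rₚ + rₐ)/2 = 2.4379 × 10^9 m ≈ 2.438 × 10^9 m
(b) e = (rₐ − rₚ)/(rₐ + rₚ) = (3.6042 × 10^9) / (4.8758 × 10^9) = 0.739202

Final answer:
(a) a = 2.438 × 10^9 m
(b) e = 0.7392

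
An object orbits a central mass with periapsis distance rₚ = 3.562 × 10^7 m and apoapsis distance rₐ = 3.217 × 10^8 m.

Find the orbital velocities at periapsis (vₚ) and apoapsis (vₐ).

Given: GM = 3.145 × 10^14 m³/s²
rₚ = 3.562 × 10^7 m
rₐ = 3.217 × 10^8 m
GM = 3.145 × 10^14 m³/s²
a = (rₚ + rₐ)/2 = 1.7866 × 10^8 m
Vis-viva: v² = GM (2/r − 1/a)
vₚ² = 3.145 × 10^14 × (5.61482 × 10^-8 − 5.59722 × 10^-9) = 1.58983 × 10^7 m²/s²
vₚ = 3987.27 m/s ≈ 3.987 km/s
vₐ² = 3.145 × 10^14 × (6.21697 × 10^-9 − 5.59722 × 10^-9) = 194911 m²/s²
vₐ = 441.487 m/s ≈ 441.5 m/s

Final answer: vₚ = 3.987 km/s, vₐ = 441.5 m/s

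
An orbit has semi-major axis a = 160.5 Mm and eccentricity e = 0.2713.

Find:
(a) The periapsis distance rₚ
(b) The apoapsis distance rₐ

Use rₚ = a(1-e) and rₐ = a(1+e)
a = 160.5 Mm = 1.605 × 10^8 m
e = 0.2713:  1 − e = 0.7287,  1 + e = 1.2713
(a) rₚ = a(1 − e) = 1.605 × 10^8 m × 0.7287 = 1.16956 × 10^8 m ≈ 117 Mm
(b) rₐ = a(1 + e) = 1.605 × 10^8 m × 1.2713 = 2.04044 × 10^8 m ≈ 204 Mm

Final answer:
(a) rₚ = 117 Mm
(b) rₐ = 204 Mm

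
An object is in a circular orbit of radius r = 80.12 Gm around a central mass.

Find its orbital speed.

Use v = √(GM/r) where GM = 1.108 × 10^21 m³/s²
r = 80.12 Gm = 8.012 × 10^10 m
GM = 1.108 × 10^21 m³/s²
GM/r = (1.108 × 10^21) / (8.012 × 10^10) = 1.38293 × 10^10 m²/s²
v = √(GM/r) = 117598 m/s ≈ 117.6 km/s

Final answer: 117.6 km/s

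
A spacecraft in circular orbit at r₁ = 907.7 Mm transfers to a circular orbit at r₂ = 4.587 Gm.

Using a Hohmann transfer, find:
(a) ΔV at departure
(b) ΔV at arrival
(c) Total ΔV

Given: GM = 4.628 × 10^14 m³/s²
r₁ = 907.7 Mm = 9.077 × 10^8 m
r₂ = 4.587 Gm = 4.587 × 10^9 m
GM = 4.628 × 10^14 m³/s²
Transfer ellipse: a_t = (r₁ + r₂)/2 = 2.74735 × 10^9 m
Circular speed at r₁: v₁ = √(GM/r₁) = 714.045 m/s
Transfer speed at r₁ (periapsis): v₁ₜ = √(GM(2/r₁ − 1/a_t)) = 922.641 m/s
(a) ΔV₁ = v₁ₜ − v₁ = 208.596 m/s ≈ 208.6 m/s
Circular speed at r₂: v₂ = √(GM/r₂) = 317.638 m/s
Transfer speed at r₂ (apoapsis): v₂ₜ = √(GM(2/r₂ − 1/a_t)) = 182.577 m/s
(b) ΔV₂ = v₂ − v₂ₜ = 135.061 m/s ≈ 135.1 m/s
(c) ΔV_total = ΔV₁ + ΔV₂ = 343.657 m/s ≈ 343.7 m/s

Final answer:
(a) ΔV₁ = 208.6 m/s
(b) ΔV₂ = 135.1 m/s
(c) ΔV_total = 343.7 m/s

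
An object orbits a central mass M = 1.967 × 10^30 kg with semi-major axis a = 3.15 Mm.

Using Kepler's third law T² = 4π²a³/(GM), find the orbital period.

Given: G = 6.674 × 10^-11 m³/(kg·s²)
M = 1.967 × 10^30 kg
GM = G × M = 6.674 × 10^-11 × 1.967 × 10^30 = 1.31278 × 10^20 m³/s²
a = 3.15 Mm = 3.15 × 10^6 m
a³ = 3.12559 × 10^19 m³
T = 2π √(a³/GM) = 2π √((3.12559 × 10^19) / (1.31278 × 10^20)) = 2π × 0.487945 s
T = 3.06585 s ≈ 3.066 seconds

Final answer: 3.066 seconds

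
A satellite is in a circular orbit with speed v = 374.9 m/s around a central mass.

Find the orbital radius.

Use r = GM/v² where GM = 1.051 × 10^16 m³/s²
v = 374.9 m/s
GM = 1.051 × 10^16 m³/s²
v² = 140550 m²/s²
r = GM/v² = (1.051 × 10^16) / 140550 = 7.47777 × 10^10 m ≈ 74.78 Gm

Final answer: 74.78 Gm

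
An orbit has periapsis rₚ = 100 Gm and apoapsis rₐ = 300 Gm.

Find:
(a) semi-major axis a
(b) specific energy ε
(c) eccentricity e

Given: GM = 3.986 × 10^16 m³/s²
rₚ = 100 Gm = 1 × 10^11 m
rₐ = 300 Gm = 3 × 10^11 m
GM = 3.986 × 10^16 m³/s²
a = (rₚ + rₐ)/2 = 2 × 10^11 m
e = (rₐ − rₚ)/(rₐ + rₚ) = (2 × 10^11) / (4 × 10^11) = 0.5
(a) a = 2 × 10^11 m ≈ 200 Gm
(b) 2a = 4 × 10^11 m;  ε = −GM/(2a) = -99650 J/kg ≈ -99.65 kJ/kg
(c) e = 0.5 ≈ 0.5

Final answer:
(a) semi-major axis a = 200 Gm
(b) specific energy ε = -99.65 kJ/kg
(c) eccentricity e = 0.5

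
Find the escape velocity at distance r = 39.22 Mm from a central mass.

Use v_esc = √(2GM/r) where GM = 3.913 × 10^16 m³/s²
r = 39.22 Mm = 3.922 × 10^7 m
GM = 3.913 × 10^16 m³/s²
2GM/r = 2 × (3.913 × 10^16) / (3.922 × 10^7) = 1.99541 × 10^9 m²/s²
v_esc = √(2GM/r) = 44670 m/s ≈ 44.67 km/s

Final answer: 44.67 km/s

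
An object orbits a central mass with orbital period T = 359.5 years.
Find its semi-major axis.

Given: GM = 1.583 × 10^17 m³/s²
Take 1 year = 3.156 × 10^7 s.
T = 359.5 years = 1.13458 × 10^10 s
GM = 1.583 × 10^17 m³/s²
Kepler's third law: a³ = GM T² / (4π²)
T² = 1.28728 × 10^20 s²
a³ = (1.583 × 10^17) × (1.28728 × 10^20) / (4π²) = 5.1617 × 10^35 m³
a = (a³)^(1/3) = 8.02166 × 10^11 m ≈ 802.2 Gm

Final answer: 802.2 Gm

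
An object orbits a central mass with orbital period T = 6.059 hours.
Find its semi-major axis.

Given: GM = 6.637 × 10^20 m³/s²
T = 6.059 hours = 21812.4 s
GM = 6.637 × 10^20 m³/s²
Kepler's third law: a³ = GM T² / (4π²)
T² = 4.75781 × 10^8 s²
a³ = (6.637 × 10^20) × (4.75781 × 10^8) / (4π²) = 7.99869 × 10^27 m³
a = (a³)^(1/3) = 1.99989 × 10^9 m ≈ 2 Gm

Final answer: 2 Gm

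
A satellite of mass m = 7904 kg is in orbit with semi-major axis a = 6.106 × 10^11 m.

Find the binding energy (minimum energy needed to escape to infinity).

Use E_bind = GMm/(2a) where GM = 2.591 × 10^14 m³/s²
a = 6.106 × 10^11 m
GM = 2.591 × 10^14 m³/s²
m = 7904 kg
GMm = 2.591 × 10^14 × 7904 = 2.04793 × 10^18 m³·kg/s²
2a = 1.2212 × 10^12 m
E_bind = GMm/(2a) = 1.67698 × 10^6 J ≈ 1.677 MJ

Final answer: 1.677 MJ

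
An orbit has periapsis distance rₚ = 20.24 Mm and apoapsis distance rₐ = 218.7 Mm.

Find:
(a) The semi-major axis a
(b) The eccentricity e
rₚ = 20.24 Mm = 2.024 × 10^7 m
rₐ = 218.7 Mm = 2.187 × 10^8 m
(a) a = (rₚ + rₐ)/2 = 1.1947 × 10^8 m ≈ 119.5 Mm
(b) e = (rₐ − rₚ)/(rₐ + rₚ) = (1.9846 × 10^8) / (2.3894 × 10^8) = 0.830585

Final answer:
(a) a = 119.5 Mm
(b) e = 0.8306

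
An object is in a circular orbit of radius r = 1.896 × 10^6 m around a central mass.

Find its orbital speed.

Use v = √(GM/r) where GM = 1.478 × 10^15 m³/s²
r = 1.896 × 10^6 m
GM = 1.478 × 10^15 m³/s²
GM/r = (1.478 × 10^15) / (1.896 × 10^6) = 7.79536 × 10^8 m²/s²
v = √(GM/r) = 27920.2 m/s ≈ 27.92 km/s

Final answer: 27.92 km/s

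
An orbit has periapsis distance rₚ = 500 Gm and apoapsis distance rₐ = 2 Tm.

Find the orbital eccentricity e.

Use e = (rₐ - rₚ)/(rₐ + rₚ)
rₚ = 500 Gm = 5 × 10^11 m
rₐ = 2 Tm = 2 × 10^12 m
rₐ − rₚ = 1.5 × 10^12 m
rₐ + rₚ = 2.5 × 10^12 m
e = (rₐ − rₚ)/(rₐ + rₚ) = 0.6

Final answer: e = 0.6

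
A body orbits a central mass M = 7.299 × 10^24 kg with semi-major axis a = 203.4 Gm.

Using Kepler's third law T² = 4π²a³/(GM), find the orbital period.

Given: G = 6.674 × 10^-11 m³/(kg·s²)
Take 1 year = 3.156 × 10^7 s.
M = 7.299 × 10^24 kg
GM = G × M = 6.674 × 10^-11 × 7.299 × 10^24 = 4.87135 × 10^14 m³/s²
a = 203.4 Gm = 2.034 × 10^11 m
a³ = 8.41498 × 10^33 m³
T = 2π √(a³/GM) = 2π √((8.41498 × 10^33) / (4.87135 × 10^14)) = 2π × 4.15625 × 10^9 s
T = 2.61145 × 10^10 s ≈ 827.5 years

Final answer: 827.5 years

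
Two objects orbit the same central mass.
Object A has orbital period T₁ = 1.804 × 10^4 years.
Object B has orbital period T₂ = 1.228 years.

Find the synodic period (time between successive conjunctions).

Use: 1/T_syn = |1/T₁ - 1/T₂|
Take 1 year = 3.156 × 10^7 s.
T₁ = 1.804 × 10^4 years = 5.69342 × 10^11 s
T₂ = 1.228 years = 3.87557 × 10^7 s
1/T₁ = 1.75641 × 10^-12 s⁻¹
1/T₂ = 2.58027 × 10^-8 s⁻¹
|1/T₁ − 1/T₂| = 2.58009 × 10^-8 s⁻¹
T_syn = 1 / |1/T₁ − 1/T₂| = 3.87583 × 10^7 s ≈ 1.228 years

Final answer: T_syn = 1.228 years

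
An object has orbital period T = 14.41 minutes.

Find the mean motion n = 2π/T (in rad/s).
T = 14.41 minutes = 864.6 s
n = 2π / 864.6 s = 0.00726716 rad/s ≈ 0.007267 rad/s

Final answer: n = 0.007267 rad/s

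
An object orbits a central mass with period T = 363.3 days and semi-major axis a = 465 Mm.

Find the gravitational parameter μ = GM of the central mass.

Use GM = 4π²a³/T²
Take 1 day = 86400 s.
T = 363.3 days = 3.13891 × 10^7 s
a = 465 Mm = 4.65 × 10^8 m
a³ = 1.00545 × 10^26 m³
T² = 9.85277 × 10^14 s²
GM = 4π² × (1.00545 × 10^26) / (9.85277 × 10^14) = 4.02866 × 10^12 m³/s²
GM ≈ 4.029 × 10^12 m³/s²

Final answer: GM = 4.029 × 10^12 m³/s²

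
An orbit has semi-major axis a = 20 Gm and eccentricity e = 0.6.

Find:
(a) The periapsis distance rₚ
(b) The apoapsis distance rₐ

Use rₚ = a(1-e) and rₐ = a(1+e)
a = 20 Gm = 2 × 10^10 m
e = 0.6:  1 − e = 0.4,  1 + e = 1.6
(a) rₚ = a(1 − e) = 2 × 10^10 m × 0.4 = 8 × 10^9 m ≈ 8 Gm
(b) rₐ = a(1 + e) = 2 × 10^10 m × 1.6 = 3.2 × 10^10 m ≈ 32 Gm

Final answer:
(a) rₚ = 8 Gm
(b) rₐ = 32 Gm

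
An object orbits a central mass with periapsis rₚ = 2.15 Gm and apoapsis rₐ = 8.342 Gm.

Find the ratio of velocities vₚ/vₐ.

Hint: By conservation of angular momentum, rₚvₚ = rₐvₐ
rₚ = 2.15 Gm = 2.15 × 10^9 m
rₐ = 8.342 Gm = 8.342 × 10^9 m
rₚvₚ = rₐvₐ  ⇒  vₚ/vₐ = rₐ/rₚ
vₚ/vₐ = (8.342 × 10^9) / (2.15 × 10^9) = 3.88

Final answer: vₚ/vₐ = 3.88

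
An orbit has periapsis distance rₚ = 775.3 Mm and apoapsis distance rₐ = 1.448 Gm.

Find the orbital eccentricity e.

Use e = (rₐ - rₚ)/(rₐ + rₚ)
rₚ = 775.3 Mm = 7.753 × 10^8 m
rₐ = 1.448 Gm = 1.448 × 10^9 m
rₐ − rₚ = 6.727 × 10^8 m
rₐ + rₚ = 2.2233 × 10^9 m
e = (rₐ − rₚ)/(rₐ + rₚ) = 0.302568

Final answer: e = 0.3026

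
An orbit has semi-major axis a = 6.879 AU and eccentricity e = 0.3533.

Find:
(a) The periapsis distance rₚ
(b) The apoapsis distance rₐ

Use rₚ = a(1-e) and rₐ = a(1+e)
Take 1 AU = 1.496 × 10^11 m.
a = 6.879 AU = 1.0291 × 10^12 m
e = 0.3533:  1 − e = 0.6467,  1 + e = 1.3533
(a) rₚ = a(1 − e) = 1.0291 × 10^12 m × 0.6467 = 6.65518 × 10^11 m ≈ 4.449 AU
(b) rₐ = a(1 + e) = 1.0291 × 10^12 m × 1.3533 = 1.39268 × 10^12 m ≈ 9.309 AU

Final answer:
(a) rₚ = 4.449 AU
(b) rₐ = 9.309 AU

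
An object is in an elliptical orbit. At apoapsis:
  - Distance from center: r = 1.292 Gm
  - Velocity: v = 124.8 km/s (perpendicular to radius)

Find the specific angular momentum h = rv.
r = 1.292 Gm = 1.292 × 10^9 m
v = 124.8 km/s = 124800 m/s
h = rv = 1.292 × 10^9 × 124800 = 1.61242 × 10^14 m²/s ≈ 1.612 × 10^14 m²/s

Final answer: h = 1.612 × 10^14 m²/s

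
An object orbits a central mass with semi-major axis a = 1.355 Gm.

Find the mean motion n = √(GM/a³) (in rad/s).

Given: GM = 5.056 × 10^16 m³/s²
a = 1.355 Gm = 1.355 × 10^9 m
GM = 5.056 × 10^16 m³/s²
a³ = 2.48781 × 10^27 m³
GM/a³ = (5.056 × 10^16) / (2.48781 × 10^27) = 2.03231 × 10^-11 s⁻²
n = √(GM/a³) = 4.50811 × 10^-6 rad/s ≈ 4.508 × 10^-6 rad/s

Final answer: n = 4.508 × 10^-6 rad/s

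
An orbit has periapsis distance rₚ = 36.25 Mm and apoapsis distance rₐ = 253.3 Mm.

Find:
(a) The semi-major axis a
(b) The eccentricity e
rₚ = 36.25 Mm = 3.625 × 10^7 m
rₐ = 253.3 Mm = 2.533 × 10^8 m
(a) a = (rₚ + rₐ)/2 = 1.44775 × 10^8 m ≈ 144.8 Mm
(b) e = (rₐ − rₚ)/(rₐ + rₚ) = (2.1705 × 10^8) / (2.8955 × 10^8) = 0.749611

Final answer:
(a) a = 144.8 Mm
(b) e = 0.7496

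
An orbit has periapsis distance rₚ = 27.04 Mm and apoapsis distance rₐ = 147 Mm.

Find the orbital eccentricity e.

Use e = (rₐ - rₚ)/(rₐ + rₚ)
rₚ = 27.04 Mm = 2.704 × 10^7 m
rₐ = 147 Mm = 1.47 × 10^8 m
rₐ − rₚ = 1.1996 × 10^8 m
rₐ + rₚ = 1.7404 × 10^8 m
e = (rₐ − rₚ)/(rₐ + rₚ) = 0.689267

Final answer: e = 0.6893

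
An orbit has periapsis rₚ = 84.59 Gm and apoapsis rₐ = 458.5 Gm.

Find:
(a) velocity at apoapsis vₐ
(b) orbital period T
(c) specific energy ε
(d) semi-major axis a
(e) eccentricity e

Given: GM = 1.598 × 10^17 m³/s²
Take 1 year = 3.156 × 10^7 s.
rₚ = 84.59 Gm = 8.459 × 10^10 m
rₐ = 458.5 Gm = 4.585 × 10^11 m
GM = 1.598 × 10^17 m³/s²
a = (rₚ + rₐ)/2 = 2.71545 × 10^11 m
e = (rₐ − rₚ)/(rₐ + rₚ) = (3.7391 × 10^11) / (5.4309 × 10^11) = 0.688486
(a) vₐ² = GM (2/rₐ − 1/a) = 1.598 × 10^17 × (4.36205 × 10^-12 − 3.68263 × 10^-12) = 108571 m²/s²;  vₐ = 329.501 m/s ≈ 329.5 m/s
(b) a³ = 2.00228 × 10^34 m³;  T = 2π √(a³/GM) = 2π × 3.53976 × 10^8 s = 2.2241 × 10^9 s ≈ 70.47 years
(c) 2a = 5.4309 × 10^11 m;  ε = −GM/(2a) = -294242 J/kg ≈ -294.2 kJ/kg
(d) a = 2.71545 × 10^11 m ≈ 271.5 Gm
(e) e = 0.688486 ≈ 0.6885

Final answer:
(a) velocity at apoapsis vₐ = 329.5 m/s
(b) orbital period T = 70.47 years
(c) specific energy ε = -294.2 kJ/kg
(d) semi-major axis a = 271.5 Gm
(e) eccentricity e = 0.6885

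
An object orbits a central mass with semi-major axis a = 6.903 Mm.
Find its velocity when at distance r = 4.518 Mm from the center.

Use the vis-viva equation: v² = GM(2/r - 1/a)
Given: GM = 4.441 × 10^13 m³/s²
a = 6.903 Mm = 6.903 × 10^6 m
r = 4.518 Mm = 4.518 × 10^6 m
GM = 4.441 × 10^13 m³/s²
2/r − 1/a = 4.42674 × 10^-7 − 1.44865 × 10^-7 = 2.97809 × 10^-7 m⁻¹
v² = GM (2/r − 1/a) = 1.32257 × 10^7 m²/s²
v = 3636.72 m/s ≈ 3.637 km/s

Final answer: 3.637 km/s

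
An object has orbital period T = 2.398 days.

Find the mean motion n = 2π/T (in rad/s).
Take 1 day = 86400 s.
T = 2.398 days = 207187 s
n = 2π / 207187 s = 3.03261 × 10^-5 rad/s ≈ 3.033 × 10^-5 rad/s

Final answer: n = 3.033 × 10^-5 rad/s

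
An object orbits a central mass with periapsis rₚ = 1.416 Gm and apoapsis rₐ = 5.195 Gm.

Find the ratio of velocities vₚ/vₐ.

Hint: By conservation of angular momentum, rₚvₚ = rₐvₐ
rₚ = 1.416 Gm = 1.416 × 10^9 m
rₐ = 5.195 Gm = 5.195 × 10^9 m
rₚvₚ = rₐvₐ  ⇒  vₚ/vₐ = rₐ/rₚ
vₚ/vₐ = (5.195 × 10^9) / (1.416 × 10^9) = 3.66879

Final answer: vₚ/vₐ = 3.669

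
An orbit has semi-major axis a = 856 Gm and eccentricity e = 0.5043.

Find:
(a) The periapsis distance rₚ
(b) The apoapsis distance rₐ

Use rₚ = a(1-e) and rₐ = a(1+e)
a = 856 Gm = 8.56 × 10^11 m
e = 0.5043:  1 − e = 0.4957,  1 + e = 1.5043
(a) rₚ = a(1 − e) = 8.56 × 10^11 m × 0.4957 = 4.24319 × 10^11 m ≈ 424.3 Gm
(b) rₐ = a(1 + e) = 8.56 × 10^11 m × 1.5043 = 1.28768 × 10^12 m ≈ 1.288 Tm

Final answer:
(a) rₚ = 424.3 Gm
(b) rₐ = 1.288 Tm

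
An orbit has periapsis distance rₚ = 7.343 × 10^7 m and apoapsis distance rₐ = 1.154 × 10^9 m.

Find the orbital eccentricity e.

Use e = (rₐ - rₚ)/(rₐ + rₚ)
rₚ = 7.343 × 10^7 m
rₐ = 1.154 × 10^9 m
rₐ − rₚ = 1.08057 × 10^9 m
rₐ + rₚ = 1.22743 × 10^9 m
e = (rₐ − rₚ)/(rₐ + rₚ) = 0.880352

Final answer: e = 0.8804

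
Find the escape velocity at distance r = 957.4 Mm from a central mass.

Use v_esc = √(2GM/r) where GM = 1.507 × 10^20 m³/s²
r = 957.4 Mm = 9.574 × 10^8 m
GM = 1.507 × 10^20 m³/s²
2GM/r = 2 × (1.507 × 10^20) / (9.574 × 10^8) = 3.14811 × 10^11 m²/s²
v_esc = √(2GM/r) = 561080 m/s ≈ 561.1 km/s

Final answer: 561.1 km/s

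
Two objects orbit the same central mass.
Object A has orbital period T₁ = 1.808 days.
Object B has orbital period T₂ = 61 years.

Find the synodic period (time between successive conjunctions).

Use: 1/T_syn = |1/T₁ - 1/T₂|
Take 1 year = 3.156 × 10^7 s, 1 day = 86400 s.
T₁ = 1.808 days = 156211 s
T₂ = 61 years = 1.92516 × 10^9 s
1/T₁ = 6.40159 × 10^-6 s⁻¹
1/T₂ = 5.19437 × 10^-10 s⁻¹
|1/T₁ − 1/T₂| = 6.40107 × 10^-6 s⁻¹
T_syn = 1 / |1/T₁ − 1/T₂| = 156224 s ≈ 1.808 days

Final answer: T_syn = 1.808 days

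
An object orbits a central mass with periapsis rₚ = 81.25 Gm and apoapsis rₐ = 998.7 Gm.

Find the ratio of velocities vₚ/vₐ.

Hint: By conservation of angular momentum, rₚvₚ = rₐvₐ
rₚ = 81.25 Gm = 8.125 × 10^10 m
rₐ = 998.7 Gm = 9.987 × 10^11 m
rₚvₚ = rₐvₐ  ⇒  vₚ/vₐ = rₐ/rₚ
vₚ/vₐ = (9.987 × 10^11) / (8.125 × 10^10) = 12.2917

Final answer: vₚ/vₐ = 12.29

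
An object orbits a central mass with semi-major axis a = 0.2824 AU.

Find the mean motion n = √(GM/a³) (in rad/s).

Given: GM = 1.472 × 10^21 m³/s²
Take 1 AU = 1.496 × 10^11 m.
a = 0.2824 AU = 4.2247 × 10^10 m
GM = 1.472 × 10^21 m³/s²
a³ = 7.5403 × 10^31 m³
GM/a³ = (1.472 × 10^21) / (7.5403 × 10^31) = 1.95218 × 10^-11 s⁻²
n = √(GM/a³) = 4.41834 × 10^-6 rad/s ≈ 4.418 × 10^-6 rad/s

Final answer: n = 4.418 × 10^-6 rad/s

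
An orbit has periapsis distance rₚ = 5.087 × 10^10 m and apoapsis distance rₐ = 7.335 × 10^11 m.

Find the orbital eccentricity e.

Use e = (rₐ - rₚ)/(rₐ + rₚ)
rₚ = 5.087 × 10^10 m
rₐ = 7.335 × 10^11 m
rₐ − rₚ = 6.8263 × 10^11 m
rₐ + rₚ = 7.8437 × 10^11 m
e = (rₐ − rₚ)/(rₐ + rₚ) = 0.870291

Final answer: e = 0.8703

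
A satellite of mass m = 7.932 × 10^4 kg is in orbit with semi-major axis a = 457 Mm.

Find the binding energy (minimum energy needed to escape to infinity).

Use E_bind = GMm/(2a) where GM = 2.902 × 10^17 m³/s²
a = 457 Mm = 4.57 × 10^8 m
GM = 2.902 × 10^17 m³/s²
m = 7.932 × 10^4 kg
GMm = 2.902 × 10^17 × 79320 = 2.30187 × 10^22 m³·kg/s²
2a = 9.14 × 10^8 m
E_bind = GMm/(2a) = 2.51845 × 10^13 J ≈ 25.18 TJ

Final answer: 25.18 TJ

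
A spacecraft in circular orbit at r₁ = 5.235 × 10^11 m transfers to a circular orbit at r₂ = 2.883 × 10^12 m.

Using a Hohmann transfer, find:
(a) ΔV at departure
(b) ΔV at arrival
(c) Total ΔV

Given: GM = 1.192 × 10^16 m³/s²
r₁ = 5.235 × 10^11 m
r₂ = 2.883 × 10^12 m
GM = 1.192 × 10^16 m³/s²
Transfer ellipse: a_t = (r₁ + r₂)/2 = 1.70325 × 10^12 m
Circular speed at r₁: v₁ = √(GM/r₁) = 150.897 m/s
Transfer speed at r₁ (periapsis): v₁ₜ = √(GM(2/r₁ − 1/a_t)) = 196.319 m/s
(a) ΔV₁ = v₁ₜ − v₁ = 45.4225 m/s ≈ 45.42 m/s
Circular speed at r₂: v₂ = √(GM/r₂) = 64.3007 m/s
Transfer speed at r₂ (apoapsis): v₂ₜ = √(GM(2/r₂ − 1/a_t)) = 35.648 m/s
(b) ΔV₂ = v₂ − v₂ₜ = 28.6527 m/s ≈ 28.65 m/s
(c) ΔV_total = ΔV₁ + ΔV₂ = 74.0753 m/s ≈ 74.08 m/s

Final answer:
(a) ΔV₁ = 45.42 m/s
(b) ΔV₂ = 28.65 m/s
(c) ΔV_total = 74.08 m/s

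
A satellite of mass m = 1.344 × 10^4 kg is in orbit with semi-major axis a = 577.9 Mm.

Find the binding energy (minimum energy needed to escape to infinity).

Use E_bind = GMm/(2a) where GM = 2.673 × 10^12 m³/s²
a = 577.9 Mm = 5.779 × 10^8 m
GM = 2.673 × 10^12 m³/s²
m = 1.344 × 10^4 kg
GMm = 2.673 × 10^12 × 13440 = 3.59251 × 10^16 m³·kg/s²
2a = 1.1558 × 10^9 m
E_bind = GMm/(2a) = 3.10825 × 10^7 J ≈ 31.08 MJ

Final answer: 31.08 MJ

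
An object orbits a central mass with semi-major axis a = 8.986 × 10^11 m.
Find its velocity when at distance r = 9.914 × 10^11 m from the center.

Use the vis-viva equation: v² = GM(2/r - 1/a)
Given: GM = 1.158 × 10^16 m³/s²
a = 8.986 × 10^11 m
r = 9.914 × 10^11 m
GM = 1.158 × 10^16 m³/s²
2/r − 1/a = 2.01735 × 10^-12 − 1.11284 × 10^-12 = 9.04507 × 10^-13 m⁻¹
v² = GM (2/r − 1/a) = 10474.2 m²/s²
v = 102.343 m/s ≈ 102.3 m/s

Final answer: 102.3 m/s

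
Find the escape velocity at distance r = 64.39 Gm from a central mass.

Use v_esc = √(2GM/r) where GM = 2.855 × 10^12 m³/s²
r = 64.39 Gm = 6.439 × 10^10 m
GM = 2.855 × 10^12 m³/s²
2GM/r = 2 × (2.855 × 10^12) / (6.439 × 10^10) = 88.6784 m²/s²
v_esc = √(2GM/r) = 9.41692 m/s ≈ 9.417 m/s

Final answer: 9.417 m/s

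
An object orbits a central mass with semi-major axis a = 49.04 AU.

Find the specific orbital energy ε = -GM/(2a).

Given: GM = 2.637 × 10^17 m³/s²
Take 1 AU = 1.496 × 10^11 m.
a = 49.04 AU = 7.33638 × 10^12 m
GM = 2.637 × 10^17 m³/s²
2a = 1.46728 × 10^13 m
ε = −GM/(2a) = -17972.1 J/kg ≈ -17.97 kJ/kg

Final answer: -17.97 kJ/kg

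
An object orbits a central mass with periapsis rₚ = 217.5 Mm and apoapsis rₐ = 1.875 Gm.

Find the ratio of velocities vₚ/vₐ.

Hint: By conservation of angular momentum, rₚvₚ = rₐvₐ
rₚ = 217.5 Mm = 2.175 × 10^8 m
rₐ = 1.875 Gm = 1.875 × 10^9 m
rₚvₚ = rₐvₐ  ⇒  vₚ/vₐ = rₐ/rₚ
vₚ/vₐ = (1.875 × 10^9) / (2.175 × 10^8) = 8.62069

Final answer: vₚ/vₐ = 8.621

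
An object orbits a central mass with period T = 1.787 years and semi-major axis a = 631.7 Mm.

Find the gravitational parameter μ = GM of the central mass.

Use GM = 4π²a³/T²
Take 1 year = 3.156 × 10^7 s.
T = 1.787 years = 5.63977 × 10^7 s
a = 631.7 Mm = 6.317 × 10^8 m
a³ = 2.52077 × 10^26 m³
T² = 3.1807 × 10^15 s²
GM = 4π² × (2.52077 × 10^26) / (3.1807 × 10^15) = 3.12874 × 10^12 m³/s²
GM ≈ 3.129 × 10^12 m³/s²

Final answer: GM = 3.129 × 10^12 m³/s²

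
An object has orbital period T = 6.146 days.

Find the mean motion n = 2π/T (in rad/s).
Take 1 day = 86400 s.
T = 6.146 days = 531014 s
n = 2π / 531014 s = 1.18324 × 10^-5 rad/s ≈ 1.183 × 10^-5 rad/s

Final answer: n = 1.183 × 10^-5 rad/s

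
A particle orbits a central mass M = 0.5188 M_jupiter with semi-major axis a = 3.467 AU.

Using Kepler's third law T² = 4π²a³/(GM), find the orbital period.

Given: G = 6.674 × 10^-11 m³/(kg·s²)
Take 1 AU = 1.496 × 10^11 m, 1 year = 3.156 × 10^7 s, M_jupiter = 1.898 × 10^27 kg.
M = 0.5188 M_jupiter = 9.84682 × 10^26 kg
GM = G × M = 6.674 × 10^-11 × 9.84682 × 10^26 = 6.57177 × 10^16 m³/s²
a = 3.467 AU = 5.18663 × 10^11 m
a³ = 1.39526 × 10^35 m³
T = 2π √(a³/GM) = 2π √((1.39526 × 10^35) / (6.57177 × 10^16)) = 2π × 1.45709 × 10^9 s
T = 9.15518 × 10^9 s ≈ 290.1 years

Final answer: 290.1 years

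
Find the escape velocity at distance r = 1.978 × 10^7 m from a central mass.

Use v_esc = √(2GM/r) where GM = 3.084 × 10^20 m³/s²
r = 1.978 × 10^7 m
GM = 3.084 × 10^20 m³/s²
2GM/r = 2 × (3.084 × 10^20) / (1.978 × 10^7) = 3.1183 × 10^13 m²/s²
v_esc = √(2GM/r) = 5.58418 × 10^6 m/s ≈ 5584 km/s

Final answer: 5584 km/s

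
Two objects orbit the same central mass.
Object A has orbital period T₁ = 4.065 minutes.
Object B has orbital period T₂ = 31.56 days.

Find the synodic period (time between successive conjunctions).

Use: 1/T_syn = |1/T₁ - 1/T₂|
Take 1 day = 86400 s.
T₁ = 4.065 minutes = 243.9 s
T₂ = 31.56 days = 2.72678 × 10^6 s
1/T₁ = 0.00410004 s⁻¹
1/T₂ = 3.66732 × 10^-7 s⁻¹
|1/T₁ − 1/T₂| = 0.00409967 s⁻¹
T_syn = 1 / |1/T₁ − 1/T₂| = 243.922 s ≈ 4.065 minutes

Final answer: T_syn = 4.065 minutes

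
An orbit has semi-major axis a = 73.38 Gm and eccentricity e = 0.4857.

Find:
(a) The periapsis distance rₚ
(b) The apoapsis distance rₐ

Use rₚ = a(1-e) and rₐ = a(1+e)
a = 73.38 Gm = 7.338 × 10^10 m
e = 0.4857:  1 − e = 0.5143,  1 + e = 1.4857
(a) rₚ = a(1 − e) = 7.338 × 10^10 m × 0.5143 = 3.77393 × 10^10 m ≈ 37.74 Gm
(b) rₐ = a(1 + e) = 7.338 × 10^10 m × 1.4857 = 1.09021 × 10^11 m ≈ 109 Gm

Final answer:
(a) rₚ = 37.74 Gm
(b) rₐ = 109 Gm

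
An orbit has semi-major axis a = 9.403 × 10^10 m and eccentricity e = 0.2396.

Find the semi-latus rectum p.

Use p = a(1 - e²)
a = 9.403 × 10^10 m
e = 0.2396,  e² = 0.0574082,  1 − e² = 0.942592
p = a(1 − e²) = 9.403 × 10^10 m × 0.942592 = 8.86319 × 10^10 m ≈ 8.863 × 10^10 m

Final answer: p = 8.863 × 10^10 m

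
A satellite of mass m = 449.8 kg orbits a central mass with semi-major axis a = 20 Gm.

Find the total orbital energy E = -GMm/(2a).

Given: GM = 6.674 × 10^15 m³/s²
a = 20 Gm = 2 × 10^10 m
GM = 6.674 × 10^15 m³/s²
2a = 4 × 10^10 m
GMm = 6.674 × 10^15 × 449.8 = 3.00197 × 10^18 m³·kg/s²
E = −GMm/(2a) = -7.50491 × 10^7 J ≈ -75.05 MJ

Final answer: -75.05 MJ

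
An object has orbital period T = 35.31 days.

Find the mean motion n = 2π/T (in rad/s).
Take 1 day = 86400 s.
T = 35.31 days = 3.05078 × 10^6 s
n = 2π / (3.05078 × 10^6 s) = 2.05953 × 10^-6 rad/s ≈ 2.06 × 10^-6 rad/s

Final answer: n = 2.06 × 10^-6 rad/s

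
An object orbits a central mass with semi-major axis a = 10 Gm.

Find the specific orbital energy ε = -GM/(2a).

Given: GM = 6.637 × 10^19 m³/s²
a = 10 Gm = 1 × 10^10 m
GM = 6.637 × 10^19 m³/s²
2a = 2 × 10^10 m
ε = −GM/(2a) = -3.3185 × 10^9 J/kg ≈ -3.318 GJ/kg

Final answer: -3.318 GJ/kg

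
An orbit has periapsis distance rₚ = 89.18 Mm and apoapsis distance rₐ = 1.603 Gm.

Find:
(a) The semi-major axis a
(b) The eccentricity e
rₚ = 89.18 Mm = 8.918 × 10^7 m
rₐ = 1.603 Gm = 1.603 × 10^9 m
(a) a = (rₚ + rₐ)/2 = 8.4609 × 10^8 m ≈ 846.1 Mm
(b) e = (rₐ − rₚ)/(rₐ + rₚ) = (1.51382 × 10^9) / (1.69218 × 10^9) = 0.894598

Final answer:
(a) a = 846.1 Mm
(b) e = 0.8946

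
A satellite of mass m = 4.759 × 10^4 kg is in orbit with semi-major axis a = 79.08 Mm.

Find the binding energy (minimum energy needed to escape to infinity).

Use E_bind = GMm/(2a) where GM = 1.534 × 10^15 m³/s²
a = 79.08 Mm = 7.908 × 10^7 m
GM = 1.534 × 10^15 m³/s²
m = 4.759 × 10^4 kg
GMm = 1.534 × 10^15 × 47590 = 7.30031 × 10^19 m³·kg/s²
2a = 1.5816 × 10^8 m
E_bind = GMm/(2a) = 4.61577 × 10^11 J ≈ 461.6 GJ

Final answer: 461.6 GJ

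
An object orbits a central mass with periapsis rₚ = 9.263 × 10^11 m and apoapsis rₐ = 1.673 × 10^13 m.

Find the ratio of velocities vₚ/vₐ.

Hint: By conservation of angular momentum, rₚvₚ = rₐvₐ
rₚ = 9.263 × 10^11 m
rₐ = 1.673 × 10^13 m
rₚvₚ = rₐvₐ  ⇒  vₚ/vₐ = rₐ/rₚ
vₚ/vₐ = (1.673 × 10^13) / (9.263 × 10^11) = 18.0611

Final answer: vₚ/vₐ = 18.06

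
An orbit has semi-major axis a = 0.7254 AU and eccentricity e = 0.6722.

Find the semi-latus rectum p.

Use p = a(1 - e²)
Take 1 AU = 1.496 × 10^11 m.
a = 0.7254 AU = 1.0852 × 10^11 m
e = 0.6722,  e² = 0.451853,  1 − e² = 0.548147
p = a(1 − e²) = 1.0852 × 10^11 m × 0.548147 = 5.94848 × 10^10 m ≈ 0.3976 AU

Final answer: p = 0.3976 AU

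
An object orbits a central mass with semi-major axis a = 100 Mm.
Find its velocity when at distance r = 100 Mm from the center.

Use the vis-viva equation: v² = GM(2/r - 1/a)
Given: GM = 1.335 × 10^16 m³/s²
a = 100 Mm = 1 × 10^8 m
r = 100 Mm = 1 × 10^8 m
GM = 1.335 × 10^16 m³/s²
2/r − 1/a = 2 × 10^-8 − 1 × 10^-8 = 1 × 10^-8 m⁻¹
v² = GM (2/r − 1/a) = 1.335 × 10^8 m²/s²
v = 11554.2 m/s ≈ 11.55 km/s

Final answer: 11.55 km/s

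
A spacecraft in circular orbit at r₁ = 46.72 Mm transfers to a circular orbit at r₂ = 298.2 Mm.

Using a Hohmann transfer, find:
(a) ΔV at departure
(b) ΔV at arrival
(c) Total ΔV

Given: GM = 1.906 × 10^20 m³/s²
r₁ = 46.72 Mm = 4.672 × 10^7 m
r₂ = 298.2 Mm = 2.982 × 10^8 m
GM = 1.906 × 10^20 m³/s²
Transfer ellipse: a_t = (r₁ + r₂)/2 = 1.7246 × 10^8 m
Circular speed at r₁: v₁ = √(GM/r₁) = 2.01981 × 10^6 m/s
Transfer speed at r₁ (periapsis): v₁ₜ = √(GM(2/r₁ − 1/a_t)) = 2.65595 × 10^6 m/s
(a) ΔV₁ = v₁ₜ − v₁ = 636141 m/s ≈ 636.1 km/s
Circular speed at r₂: v₂ = √(GM/r₂) = 799480 m/s
Transfer speed at r₂ (apoapsis): v₂ₜ = √(GM(2/r₂ − 1/a_t)) = 416116 m/s
(b) ΔV₂ = v₂ − v₂ₜ = 383364 m/s ≈ 383.4 km/s
(c) ΔV_total = ΔV₁ + ΔV₂ = 1.0195 × 10^6 m/s ≈ 1020 km/s

Final answer:
(a) ΔV₁ = 636.1 km/s
(b) ΔV₂ = 383.4 km/s
(c) ΔV_total = 1020 km/s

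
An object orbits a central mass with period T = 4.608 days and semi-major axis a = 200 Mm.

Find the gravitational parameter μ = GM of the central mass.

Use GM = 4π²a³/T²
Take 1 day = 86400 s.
T = 4.608 days = 398131 s
a = 200 Mm = 2 × 10^8 m
a³ = 8 × 10^24 m³
T² = 1.58508 × 10^11 s²
GM = 4π² × (8 × 10^24) / (1.58508 × 10^11) = 1.9925 × 10^15 m³/s²
GM ≈ 1.992 × 10^15 m³/s²

Final answer: GM = 1.992 × 10^15 m³/s²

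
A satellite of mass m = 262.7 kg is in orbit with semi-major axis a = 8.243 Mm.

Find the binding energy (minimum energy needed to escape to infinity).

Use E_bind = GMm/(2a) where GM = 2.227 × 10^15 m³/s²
a = 8.243 Mm = 8.243 × 10^6 m
GM = 2.227 × 10^15 m³/s²
m = 262.7 kg
GMm = 2.227 × 10^15 × 262.7 = 5.85033 × 10^17 m³·kg/s²
2a = 1.6486 × 10^7 m
E_bind = GMm/(2a) = 3.54866 × 10^10 J ≈ 35.49 GJ

Final answer: 35.49 GJ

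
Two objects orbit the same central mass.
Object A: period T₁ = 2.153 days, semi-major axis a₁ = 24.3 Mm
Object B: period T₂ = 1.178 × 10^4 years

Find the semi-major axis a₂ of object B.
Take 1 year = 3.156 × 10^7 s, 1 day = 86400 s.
T₁ = 2.153 days = 186019 s
T₂ = 1.178 × 10^4 years = 3.71777 × 10^11 s
a₁ = 24.3 Mm = 2.43 × 10^7 m
Kepler's third law: (T₂/T₁)² = (a₂/a₁)³  ⇒  a₂ = a₁ (T₂/T₁)^(2/3)
T₂/T₁ = 1.99859 × 10^6
(T₂/T₁)^(2/3) = 15866.6
a₂ = 2.43 × 10^7 m × 15866.6 = 3.85558 × 10^11 m ≈ 385.6 Gm

Final answer: a₂ = 385.6 Gm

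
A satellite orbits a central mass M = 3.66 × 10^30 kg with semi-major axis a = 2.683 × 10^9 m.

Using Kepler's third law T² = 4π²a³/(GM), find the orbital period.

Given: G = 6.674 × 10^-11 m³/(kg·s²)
M = 3.66 × 10^30 kg
GM = G × M = 6.674 × 10^-11 × 3.66 × 10^30 = 2.44268 × 10^20 m³/s²
a = 2.683 × 10^9 m
a³ = 1.93135 × 10^28 m³
T = 2π √(a³/GM) = 2π √((1.93135 × 10^28) / (2.44268 × 10^20)) = 2π × 8891.96 s
T = 55869.8 s ≈ 15.52 hours

Final answer: 15.52 hours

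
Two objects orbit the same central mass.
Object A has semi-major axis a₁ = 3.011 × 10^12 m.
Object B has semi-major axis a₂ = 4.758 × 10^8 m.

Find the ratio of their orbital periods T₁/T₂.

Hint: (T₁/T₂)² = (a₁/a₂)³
a₁ = 3.011 × 10^12 m
a₂ = 4.758 × 10^8 m
a₁/a₂ = 6328.29
T₁/T₂ = (a₁/a₂)^(3/2) = (6328.29)^1.5 = 503419

Final answer: T₁/T₂ = 5.034 × 10^5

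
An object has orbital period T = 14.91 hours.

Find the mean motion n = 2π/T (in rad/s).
T = 14.91 hours = 53676 s
n = 2π / 53676 s = 0.000117058 rad/s ≈ 0.0001171 rad/s

Final answer: n = 0.0001171 rad/s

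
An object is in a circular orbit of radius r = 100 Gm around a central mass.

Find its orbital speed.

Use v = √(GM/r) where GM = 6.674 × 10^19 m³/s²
r = 100 Gm = 1 × 10^11 m
GM = 6.674 × 10^19 m³/s²
GM/r = (6.674 × 10^19) / (1 × 10^11) = 6.674 × 10^8 m²/s²
v = √(GM/r) = 25834.1 m/s ≈ 25.83 km/s

Final answer: 25.83 km/s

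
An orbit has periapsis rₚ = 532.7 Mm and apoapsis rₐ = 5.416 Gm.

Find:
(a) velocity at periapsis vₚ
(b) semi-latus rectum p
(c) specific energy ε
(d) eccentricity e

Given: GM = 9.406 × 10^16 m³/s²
rₚ = 532.7 Mm = 5.327 × 10^8 m
rₐ = 5.416 Gm = 5.416 × 10^9 m
GM = 9.406 × 10^16 m³/s²
a = (rₚ + rₐ)/2 = 2.97435 × 10^9 m
e = (rₐ − rₚ)/(rₐ + rₚ) = (4.8833 × 10^9) / (5.9487 × 10^9) = 0.820902
(a) vₚ² = GM (2/rₚ − 1/a) = 9.406 × 10^16 × (3.75446 × 10^-9 − 3.36208 × 10^-10) = 3.21521 × 10^8 m²/s²;  vₚ = 17931 m/s ≈ 17.93 km/s
(b) 1 − e² = 0.32612;  p = a(1 − e²) = 2.97435 × 10^9 × 0.32612 = 9.69995 × 10^8 m ≈ 970 Mm
(c) 2a = 5.9487 × 10^9 m;  ε = −GM/(2a) = -1.58119 × 10^7 J/kg ≈ -15.81 MJ/kg
(d) e = 0.820902 ≈ 0.8209

Final answer:
(a) velocity at periapsis vₚ = 17.93 km/s
(b) semi-latus rectum p = 970 Mm
(c) specific energy ε = -15.81 MJ/kg
(d) eccentricity e = 0.8209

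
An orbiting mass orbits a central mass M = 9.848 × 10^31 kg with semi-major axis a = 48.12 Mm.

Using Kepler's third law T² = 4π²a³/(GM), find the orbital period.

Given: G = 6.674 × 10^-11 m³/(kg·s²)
M = 9.848 × 10^31 kg
GM = G × M = 6.674 × 10^-11 × 9.848 × 10^31 = 6.57256 × 10^21 m³/s²
a = 48.12 Mm = 4.812 × 10^7 m
a³ = 1.11424 × 10^23 m³
T = 2π √(a³/GM) = 2π √((1.11424 × 10^23) / (6.57256 × 10^21)) = 2π × 4.11738 s
T = 25.8703 s ≈ 25.87 seconds

Final answer: 25.87 seconds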